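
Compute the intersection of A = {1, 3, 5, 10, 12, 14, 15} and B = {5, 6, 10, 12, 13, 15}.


A = {1, 3, 5, 10, 12, 14, 15}
B = {5, 6, 10, 12, 13, 15}
Operation: intersection
Elements in both: 5, 10, 12, 15

{5, 10, 12, 15}


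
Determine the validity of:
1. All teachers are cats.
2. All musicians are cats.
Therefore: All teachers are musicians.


Premise 1: All teachers are cats.
Premise 2: All musicians are cats.
Conclusion: All teachers are musicians.
Fallacy: undistributed middle. cats is predicate in both.
Counterexample: teachers and musicians could be disjoint subsets of cats.

Invalid


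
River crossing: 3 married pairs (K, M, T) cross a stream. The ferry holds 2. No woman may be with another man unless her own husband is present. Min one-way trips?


Label couples K, M, T (H = husband, W = wife).
Counting alone: 6 people, the ferry carries 2 and someone must bring it back, so each round trip nets at most +1 on the far side until the last crossing → at least 9 trips. The jealousy constraint makes 9 impossible; the shortest valid schedule has 11:
1. WK+WM →  (far: WK,WM; near: HK,HM,HT,WT)
2. WK ←       (far: WM; near: HK,HM,HT,WK,WT)
3. WK+WT →  (far: WK,WM,WT; near: HK,HM,HT)
4. WK ←       (far: WM,WT; near: HK,HM,HT,WK)
5. HM+HT →  (far: HM,WM,HT,WT; near: HK,WK)
6. HM+WM ←  (far: HT,WT; near: HK,WK,HM,WM)
7. HK+HM →  (far: HK,HM,HT,WT; near: WK,WM)
8. WT ←       (far: HK,HM,HT; near: WK,WM,WT)
9. WK+WM →  (far: HK,WK,HM,WM,HT; near: WT)
10. HT ←      (far: HK,WK,HM,WM; near: HT,WT)
11. HT+WT → (far: all six; near: empty)
In every state each wife is either with her husband or with no other man.
Minimum trips = 11

11


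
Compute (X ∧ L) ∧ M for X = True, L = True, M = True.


X = True, L = True, M = True
Step 1: X ∧ L = True AND True = True
Step 2: True ∧ M = True AND True = True
AND is true only when ALL operands are true.

True


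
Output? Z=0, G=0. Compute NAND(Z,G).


Z AND G = 0
NOT(0) = 1

1


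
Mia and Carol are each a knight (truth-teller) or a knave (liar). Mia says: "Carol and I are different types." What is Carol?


Mia says: "Carol and I are different types."
Case 1: Mia is a Knight (truth-teller)
  Statement is true → they ARE different → Carol is a Knave
Case 2: Mia is a Knave (liar)
  Statement is false → they are NOT different → Carol is a Knave
In both cases, Carol is a Knave.

Knave


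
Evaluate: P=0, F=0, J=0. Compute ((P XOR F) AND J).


P XOR F = 0^0 = 0
0 AND 0 = 0

0


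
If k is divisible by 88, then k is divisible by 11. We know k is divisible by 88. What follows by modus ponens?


Modus ponens: P → Q, P ⊢ Q
P: k is divisible by 88
Q: k is divisible by 11
We have P → Q and P is true.
By modus ponens, Q must be true.

k is divisible by 11


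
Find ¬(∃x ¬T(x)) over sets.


Original: ∃x ¬T(x)
Rule: ¬∀→∃, ¬∃→∀, negate predicate.
Negation: ∀x T(x)

∀x T(x)


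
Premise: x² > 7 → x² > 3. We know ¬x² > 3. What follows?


Modus tollens: P → Q, ¬Q ⊢ ¬P
P: x² > 7
Q: x² > 3
We have P → Q and Q is false.
By modus tollens, P must be false.

It is not the case that x² > 7


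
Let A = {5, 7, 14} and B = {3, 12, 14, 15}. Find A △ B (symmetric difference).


A = {5, 7, 14}
B = {3, 12, 14, 15}
Operation: symmetric difference
In A only: [5, 7], in B only: [3, 12, 15]

{3, 5, 7, 12, 15}


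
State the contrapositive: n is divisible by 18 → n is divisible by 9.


Original: If n is divisible by 18, then n is divisible by 9
Contrapositive: If ¬Q, then ¬P
Negate Q: not (n is divisible by 9)
Negate P: not (n is divisible by 18)

If not (n is divisible by 9), then not (n is divisible by 18).


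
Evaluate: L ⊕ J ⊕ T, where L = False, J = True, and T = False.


L = False, J = True, T = False
Step 1: L ⊕ J = False XOR True = True
Step 2: True ⊕ T = True XOR False = True
XOR is true when an odd number of operands are true.

True


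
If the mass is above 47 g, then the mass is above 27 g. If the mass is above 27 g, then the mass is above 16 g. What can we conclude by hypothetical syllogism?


Hypothetical syllogism: P → Q, Q → R ⊢ P → R
Premise 1: the mass is above 47 g → the mass is above 27 g
Premise 2: the mass is above 27 g → the mass is above 16 g
Chain the implications: the middle term (the mass is above 27 g) links the two.
Conclusion: If the mass is above 47 g, then the mass is above 16 g.

If the mass is above 47 g, then the mass is above 16 g.


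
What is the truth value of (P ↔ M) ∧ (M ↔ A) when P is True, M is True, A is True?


P = True, M = True, A = True
Step 1: P ↔ M is true when P and M have the same value. Result: True
Step 2: M ↔ A is true when M and A have the same value. Result: True
Step 3: True ∧ True = True

True


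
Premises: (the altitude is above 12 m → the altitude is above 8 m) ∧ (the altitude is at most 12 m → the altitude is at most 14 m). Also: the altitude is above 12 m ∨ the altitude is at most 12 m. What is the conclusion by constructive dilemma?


Constructive dilemma: (P → Q) ∧ (R → S), P ∨ R ⊢ Q ∨ S
Premise 1: the altitude is above 12 m → the altitude is above 8 m
Premise 2: the altitude is at most 12 m → the altitude is at most 14 m
Premise 3: the altitude is above 12 m ∨ the altitude is at most 12 m
Case 1: Assuming the altitude is above 12 m, then by Premise 1, the altitude is above 8 m.
Case 2: Assuming the altitude is at most 12 m, then by Premise 2, the altitude is at most 14 m.
Since one of the altitude is above 12 m or the altitude is at most 12 m must hold, we get the altitude is above 8 m or the altitude is at most 14 m.

The altitude is above 8 m or the altitude is at most 14 m.


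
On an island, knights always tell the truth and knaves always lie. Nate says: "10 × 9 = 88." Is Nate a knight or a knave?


Statement: "10 × 9 = 88."
Actual: 10 × 9 = 90
Claimed: 88
Statement is FALSE → Nate lies → Knave

Knave


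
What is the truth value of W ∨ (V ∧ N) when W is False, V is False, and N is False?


W = False, V = False, N = False
Step 1: V ∧ N = False AND False = False
Step 2: W ∨ False = False OR False = False
AND evaluated first (higher precedence); then OR applied.

False


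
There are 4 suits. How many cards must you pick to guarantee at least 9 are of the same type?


Pigeonhole: to guarantee k in one of n categories, need (k-1)×n + 1.
k = 9, n = 4
Minimum = (9-1) × 4 + 1 = 8 × 4 + 1

33


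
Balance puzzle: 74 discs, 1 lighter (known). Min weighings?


Each weighing has 3 outcomes (left heavy / balance / right heavy), so k weighings distinguish at most 3^k cases; splitting into three near-equal groups achieves this.
Need 3^k ≥ 74: 3^3 = 27 < 74 ≤ 3^4 = 81
k = ⌈log₃(74)⌉ = 4

4


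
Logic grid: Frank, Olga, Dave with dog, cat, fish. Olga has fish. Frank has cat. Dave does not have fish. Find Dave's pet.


From clues:
  Olga → fish
  Frank → cat
By elimination, Dave gets the remaining.

dog


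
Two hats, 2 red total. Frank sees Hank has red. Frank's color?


Total red = 2, Hank = red
Red accounted for: 1
Remaining for Frank: 1
Frank's hat is red.

red


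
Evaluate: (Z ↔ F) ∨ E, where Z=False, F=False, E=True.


Z = False, F = False, E = True
Expression: (Z ↔ F) ∨ E
Step 1: Z ↔ F = (False iff False) (true when values match) = True
Step 2: (True) ∨ E = True OR True = True

True


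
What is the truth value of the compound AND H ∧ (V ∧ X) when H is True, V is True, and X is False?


H = True, V = True, X = False
Step 1: V ∧ X = True AND False = False
Step 2: H ∧ False = True AND False = False
AND is true only when ALL operands are true.

False


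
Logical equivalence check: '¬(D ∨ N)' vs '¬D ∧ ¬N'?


Expression 1: ¬(D ∨ N)
Expression 2: ¬D ∧ ¬N
Truth table (D N | Expr1 Expr2):
  T T |   F     F
  T F |   F     F
  F T |   F     F
  F F |   T     T
All 4 rows agree, so the expressions are logically equivalent.

Yes


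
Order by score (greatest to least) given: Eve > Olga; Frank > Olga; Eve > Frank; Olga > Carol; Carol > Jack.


Constraints: Eve > Olga; Frank > Olga; Eve > Frank; Olga > Carol; Carol > Jack
Method: at each step, the next-highest is the one remaining person who never appears on the smaller side of a constraint between remaining people.
  Step 1: remaining {Carol, Frank, Olga, Eve, Jack}; on the smaller side: {Carol, Frank, Olga, Jack} → Eve is next (Eve > Olga; Eve > Frank).
  Step 2: remaining {Carol, Frank, Olga, Jack}; on the smaller side: {Carol, Olga, Jack} → Frank is next (Frank > Olga).
  Step 3: remaining {Carol, Olga, Jack}; on the smaller side: {Carol, Jack} → Olga is next (Olga > Carol).
  Step 4: remaining {Carol, Jack}; on the smaller side: {Jack} → Carol is next (Carol > Jack).
  Step 5: only Jack remains → lowest.
Final ranking (highest to lowest):

Eve > Frank > Olga > Carol > Jack


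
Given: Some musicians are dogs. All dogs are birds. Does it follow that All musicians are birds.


Premise 1: Some musicians are dogs.
Premise 2: All dogs are birds.
Conclusion: All musicians are birds.
Fallacy: illicit minor. The minor term (musicians) is distributed in the conclusion ('All musicians ...') but undistributed in its premise ('Some musicians are dogs' doesn't cover all musicians).
Only 'Some musicians are birds' follows, not 'All'.

Invalid


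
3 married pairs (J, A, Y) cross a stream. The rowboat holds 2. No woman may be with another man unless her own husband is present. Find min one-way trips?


Label couples J, A, Y (H = husband, W = wife).
Counting alone: 6 people, the rowboat carries 2 and someone must bring it back, so each round trip nets at most +1 on the far side until the last crossing → at least 9 trips. The jealousy constraint makes 9 impossible; the shortest valid schedule has 11:
1. WJ+WA →  (far: WJ,WA; near: HJ,HA,HY,WY)
2. WJ ←       (far: WA; near: HJ,HA,HY,WJ,WY)
3. WJ+WY →  (far: WJ,WA,WY; near: HJ,HA,HY)
4. WJ ←       (far: WA,WY; near: HJ,HA,HY,WJ)
5. HA+HY →  (far: HA,WA,HY,WY; near: HJ,WJ)
6. HA+WA ←  (far: HY,WY; near: HJ,WJ,HA,WA)
7. HJ+HA →  (far: HJ,HA,HY,WY; near: WJ,WA)
8. WY ←       (far: HJ,HA,HY; near: WJ,WA,WY)
9. WJ+WA →  (far: HJ,WJ,HA,WA,HY; near: WY)
10. HY ←      (far: HJ,WJ,HA,WA; near: HY,WY)
11. HY+WY → (far: all six; near: empty)
In every state each wife is either with her husband or with no other man.
Minimum trips = 11

11


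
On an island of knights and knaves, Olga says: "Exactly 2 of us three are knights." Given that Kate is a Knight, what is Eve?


Olga claims exactly 2 knights among Olga, Kate, Eve.
Given: Kate is a Knight.

Case 1: Olga is a Knight (tells truth)
  Then exactly 2 of the three are knights.
  Counting Olga, Kate: 2 knight(s) so far. Need 0 more → Eve = Knave.
Case 2: Olga is a Knave (lies)
  Then the count is NOT 2.
  If Eve = Knight, count = 2 = 2 → claim would be true, contradicts lie.
  If Eve = Knave, count = 1 ≠ 2 → lie confirmed ✓

Eve is a Knave.

Knave


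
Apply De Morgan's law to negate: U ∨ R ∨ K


De Morgan's law: ¬(P ∨ Q ∨ R) ≡ ¬P ∧ ¬Q ∧ ¬R
¬(U ∨ R ∨ K) = ¬U ∧ ¬R ∧ ¬K

¬U ∧ ¬R ∧ ¬K


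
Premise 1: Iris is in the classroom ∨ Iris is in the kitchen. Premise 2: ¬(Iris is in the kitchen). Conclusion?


Disjunctive syllogism: P ∨ Q, ¬P ⊢ Q
Disjunction: Iris is in the classroom ∨ Iris is in the kitchen
We know it is not the case that Iris is in the kitchen.
By disjunctive syllogism, the other disjunct must be true.

Iris is in the classroom


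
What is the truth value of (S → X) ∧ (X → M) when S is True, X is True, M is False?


S = True, X = True, M = False
Step 1: S → X is false only when S=True and X=False. Result: True
Step 2: X → M is false only when X=True and M=False. Result: False
Step 3: True ∧ False = False

False


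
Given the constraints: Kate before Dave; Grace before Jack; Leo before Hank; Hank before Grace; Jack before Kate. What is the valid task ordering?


Constraints: Kate before Dave; Grace before Jack; Leo before Hank; Hank before Grace; Jack before Kate
Method: repeatedly schedule the remaining task that has no remaining task required before it.
  Step 1: remaining {Grace, Dave, Leo, Jack, Kate, Hank}; every task except Leo still has a predecessor pending → schedule Leo.
  Step 2: remaining {Grace, Dave, Jack, Kate, Hank}; every task except Hank still has a predecessor pending → schedule Hank.
  Step 3: remaining {Grace, Dave, Jack, Kate}; every task except Grace still has a predecessor pending → schedule Grace.
  Step 4: remaining {Dave, Jack, Kate}; every task except Jack still has a predecessor pending → schedule Jack.
  Step 5: remaining {Dave, Kate}; every task except Kate still has a predecessor pending → schedule Kate.
  Step 6: only Dave remains → schedule Dave.
Resulting order:

Leo → Hank → Grace → Jack → Kate → Dave


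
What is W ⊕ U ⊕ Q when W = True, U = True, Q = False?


W = True, U = True, Q = False
Step 1: W ⊕ U = True XOR True = False
Step 2: False ⊕ Q = False XOR False = False
XOR is true when an odd number of operands are true.

False


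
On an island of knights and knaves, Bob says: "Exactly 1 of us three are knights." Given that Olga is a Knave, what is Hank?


Bob claims exactly 1 knights among Bob, Olga, Hank.
Given: Olga is a Knave.

Case 1: Bob is a Knight (tells truth)
  Then exactly 1 of the three are knights.
  Counting Bob, Olga: 1 knight(s) so far. Need 0 more → Hank = Knave.
Case 2: Bob is a Knave (lies)
  Then the count is NOT 1.
  If Hank = Knight, count = 1 = 1 → claim would be true, contradicts lie.
  If Hank = Knave, count = 0 ≠ 1 → lie confirmed ✓

Hank is a Knave.

Knave


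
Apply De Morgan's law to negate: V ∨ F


De Morgan's law: ¬(P ∨ Q) ≡ ¬P ∧ ¬Q
¬(V ∨ F) = ¬V ∧ ¬F

¬V ∧ ¬F


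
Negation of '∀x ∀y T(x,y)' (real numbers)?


Original: ∀x ∀y T(x,y)
Rule: ¬∀→∃, ¬∃→∀, negate predicate.
Negation: ∃x ∃y ¬T(x,y)

∃x ∃y ¬T(x,y)


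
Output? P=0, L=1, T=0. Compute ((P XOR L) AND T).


P XOR L = 0^1 = 1
1 AND 0 = 0

0


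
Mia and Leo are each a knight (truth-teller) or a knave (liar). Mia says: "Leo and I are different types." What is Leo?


Mia says: "Leo and I are different types."
Case 1: Mia is a Knight (truth-teller)
  Statement is true → they ARE different → Leo is a Knave
Case 2: Mia is a Knave (liar)
  Statement is false → they are NOT different → Leo is a Knave
In both cases, Leo is a Knave.

Knave


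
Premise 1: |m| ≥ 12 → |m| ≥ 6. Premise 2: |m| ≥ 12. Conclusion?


Modus ponens: P → Q, P ⊢ Q
P: |m| ≥ 12
Q: |m| ≥ 6
We have P → Q and P is true.
By modus ponens, Q must be true.

|m| ≥ 6


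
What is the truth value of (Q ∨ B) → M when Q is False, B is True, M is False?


Q = False, B = True, M = False
Step 1: Q ∨ B = False OR True = True
Step 2: (True) → M: false only when antecedent=True and M=False.
Result: False

False


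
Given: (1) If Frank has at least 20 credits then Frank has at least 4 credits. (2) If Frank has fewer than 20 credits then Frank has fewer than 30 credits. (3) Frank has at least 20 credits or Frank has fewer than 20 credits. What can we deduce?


Constructive dilemma: (P → Q) ∧ (R → S), P ∨ R ⊢ Q ∨ S
Premise 1: Frank has at least 20 credits → Frank has at least 4 credits
Premise 2: Frank has fewer than 20 credits → Frank has fewer than 30 credits
Premise 3: Frank has at least 20 credits ∨ Frank has fewer than 20 credits
Case 1: Assuming Frank has at least 20 credits, then by Premise 1, Frank has at least 4 credits.
Case 2: Assuming Frank has fewer than 20 credits, then by Premise 2, Frank has fewer than 30 credits.
Since one of Frank has at least 20 credits or Frank has fewer than 20 credits must hold, we get Frank has at least 4 credits or Frank has fewer than 30 credits.

Frank has at least 4 credits or Frank has fewer than 30 credits.


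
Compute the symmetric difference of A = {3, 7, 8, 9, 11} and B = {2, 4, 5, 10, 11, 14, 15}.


A = {3, 7, 8, 9, 11}
B = {2, 4, 5, 10, 11, 14, 15}
Operation: symmetric difference
In A only: [3, 7, 8, 9], in B only: [2, 4, 5, 10, 14, 15]

{2, 3, 4, 5, 7, 8, 9, 10, 14, 15}


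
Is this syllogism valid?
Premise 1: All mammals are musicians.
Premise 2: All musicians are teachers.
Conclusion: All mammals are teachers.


Premise 1: All mammals are musicians.
Premise 2: All musicians are teachers.
Conclusion: All mammals are teachers.
Barbara syllogism (AAA-1): All A are B, All B are C → All A are C.
Middle term (musicians) distributed in premise 2.

Valid


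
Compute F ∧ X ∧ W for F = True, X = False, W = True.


F = True, X = False, W = True
Step 1: F ∧ X = True AND False = False
Step 2: (False) ∧ W = (False) AND True = False
AND is true only when ALL operands are true.

False


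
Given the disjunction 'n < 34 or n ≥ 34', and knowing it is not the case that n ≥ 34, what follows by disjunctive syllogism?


Disjunctive syllogism: P ∨ Q, ¬P ⊢ Q
Disjunction: n < 34 ∨ n ≥ 34
We know it is not the case that n ≥ 34.
By disjunctive syllogism, the other disjunct must be true.

n < 34


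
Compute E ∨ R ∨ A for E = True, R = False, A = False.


E = True, R = False, A = False
Step 1: E ∨ R = True OR False = True
Step 2: True ∨ A = True OR False = True
OR is true when at least one operand is true.

True


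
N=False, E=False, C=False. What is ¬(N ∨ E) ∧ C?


N = False, E = False, C = False
Expression: ¬(N ∨ E) ∧ C
Step 1: N ∨ E = False OR False = False
Step 2: ¬(N ∨ E) = NOT False = True
Step 3: (True) ∧ C = True AND False = False

False


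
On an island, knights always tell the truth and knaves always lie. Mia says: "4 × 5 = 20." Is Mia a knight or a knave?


Statement: "4 × 5 = 20."
Actual: 4 × 5 = 20
Claimed: 20
Statement is TRUE → Mia tells the truth → Knight

Knight


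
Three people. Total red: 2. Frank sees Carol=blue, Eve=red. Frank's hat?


Total red = 2, seen red = 1
Own red = 2 - 1 = 1
Frank's hat is red.

red


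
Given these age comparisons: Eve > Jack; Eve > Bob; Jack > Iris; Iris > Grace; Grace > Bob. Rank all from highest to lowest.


Constraints: Eve > Jack; Eve > Bob; Jack > Iris; Iris > Grace; Grace > Bob
Method: at each step, the next-highest is the one remaining person who never appears on the smaller side of a constraint between remaining people.
  Step 1: remaining {Bob, Eve, Jack, Iris, Grace}; on the smaller side: {Bob, Jack, Iris, Grace} → Eve is next (Eve > Jack; Eve > Bob).
  Step 2: remaining {Bob, Jack, Iris, Grace}; on the smaller side: {Bob, Iris, Grace} → Jack is next (Jack > Iris).
  Step 3: remaining {Bob, Iris, Grace}; on the smaller side: {Bob, Grace} → Iris is next (Iris > Grace).
  Step 4: remaining {Bob, Grace}; on the smaller side: {Bob} → Grace is next (Grace > Bob).
  Step 5: only Bob remains → lowest.
Final ranking (highest to lowest):

Eve > Jack > Iris > Grace > Bob


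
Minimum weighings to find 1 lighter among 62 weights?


Each weighing has 3 outcomes (left heavy / balance / right heavy), so k weighings distinguish at most 3^k cases; splitting into three near-equal groups achieves this.
Need 3^k ≥ 62: 3^3 = 27 < 62 ≤ 3^4 = 81
k = ⌈log₃(62)⌉ = 4

4


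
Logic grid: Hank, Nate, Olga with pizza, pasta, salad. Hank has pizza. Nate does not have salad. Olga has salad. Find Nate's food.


From clues:
  Olga → salad
  Hank → pizza
By elimination, Nate gets the remaining.

pasta


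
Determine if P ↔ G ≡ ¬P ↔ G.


Expression 1: P ↔ G
Expression 2: ¬P ↔ G
Truth table (P G | Expr1 Expr2):
  T T |   T     F   ← differ
  T F |   F     T   ← differ
  F T |   F     T   ← differ
  F F |   T     F   ← differ
Counterexample: P=T, G=T gives Expr1 = T but Expr2 = F, so the expressions are NOT logically equivalent.

No


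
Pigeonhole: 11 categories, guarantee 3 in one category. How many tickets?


Pigeonhole: to guarantee k in one of n categories, need (k-1)×n + 1.
k = 3, n = 11
Minimum = (3-1) × 11 + 1 = 2 × 11 + 1

23


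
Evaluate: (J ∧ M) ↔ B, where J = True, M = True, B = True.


J = True, M = True, B = True
Step 1: J ∧ M = True AND True = True
Step 2: (True) ↔ B: true when both sides have same truth value.
Result: True ↔ True = True

True


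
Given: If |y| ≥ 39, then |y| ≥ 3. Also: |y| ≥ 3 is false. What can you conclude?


Modus tollens: P → Q, ¬Q ⊢ ¬P
P: |y| ≥ 39
Q: |y| ≥ 3
We have P → Q and Q is false.
By modus tollens, P must be false.

It is not the case that |y| ≥ 39


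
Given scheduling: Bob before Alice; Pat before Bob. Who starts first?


Constraints: Bob before Alice; Pat before Bob
The first task can have nothing scheduled before it, so it must never appear on the right of a 'before'.
Tasks appearing after some 'before': Alice, Bob.
The only task not in that list is Pat → it is first.

Pat


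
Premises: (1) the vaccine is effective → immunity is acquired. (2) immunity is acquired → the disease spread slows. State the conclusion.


Hypothetical syllogism: P → Q, Q → R ⊢ P → R
Premise 1: the vaccine is effective → immunity is acquired
Premise 2: immunity is acquired → the disease spread slows
Chain the implications: the middle term (immunity is acquired) links the two.
Conclusion: If the vaccine is effective, then the disease spread slows.

If the vaccine is effective, then the disease spread slows.


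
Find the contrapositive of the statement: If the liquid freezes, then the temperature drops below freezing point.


Original: If the liquid freezes, then the temperature drops below freezing point
Contrapositive: If ¬Q, then ¬P
Negate Q: not (the temperature drops below freezing point)
Negate P: not (the liquid freezes)

If not (the temperature drops below freezing point), then not (the liquid freezes).


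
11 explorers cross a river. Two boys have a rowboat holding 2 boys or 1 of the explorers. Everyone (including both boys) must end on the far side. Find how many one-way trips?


Per crossing of one of the explorers: boys→, one←, one of the explorers→, one← = 4 trips
11 × 4 = 44, + 1 final boys→ = 45
Minimum trips = 45

45


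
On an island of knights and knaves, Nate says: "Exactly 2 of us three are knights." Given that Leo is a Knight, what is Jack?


Nate claims exactly 2 knights among Nate, Leo, Jack.
Given: Leo is a Knight.

Case 1: Nate is a Knight (tells truth)
  Then exactly 2 of the three are knights.
  Counting Nate, Leo: 2 knight(s) so far. Need 0 more → Jack = Knave.
Case 2: Nate is a Knave (lies)
  Then the count is NOT 2.
  If Jack = Knight, count = 2 = 2 → claim would be true, contradicts lie.
  If Jack = Knave, count = 1 ≠ 2 → lie confirmed ✓

Jack is a Knave.

Knave


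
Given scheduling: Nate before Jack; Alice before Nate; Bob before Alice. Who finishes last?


Constraints: Nate before Jack; Alice before Nate; Bob before Alice
The last task can have nothing scheduled after it, so it must never appear on the left of a 'before'.
Tasks appearing before some other task: Nate, Alice, Bob.
The only task not in that list is Jack → it is last.

Jack


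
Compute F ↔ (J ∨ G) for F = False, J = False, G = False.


F = False, J = False, G = False
Step 1: J ∨ G = False OR False = False
Step 2: F ↔ (False): true when both sides have same truth value.
Result: False ↔ False = True

True


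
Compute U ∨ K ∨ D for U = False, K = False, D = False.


U = False, K = False, D = False
Step 1: U ∨ K = False OR False = False
Step 2: False ∨ D = False OR False = False
OR is true when at least one operand is true.

False


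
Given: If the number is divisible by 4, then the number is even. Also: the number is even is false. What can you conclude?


Modus tollens: P → Q, ¬Q ⊢ ¬P
P: the number is divisible by 4
Q: the number is even
We have P → Q and Q is false.
By modus tollens, P must be false.

It is not the case that the number is divisible by 4


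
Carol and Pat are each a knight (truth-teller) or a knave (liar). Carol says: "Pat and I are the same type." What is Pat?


Carol says: "Pat and I are the same type."
Case 1: Carol is a Knight (truth-teller)
  Statement is true → they ARE the same → Pat is also a Knight
Case 2: Carol is a Knave (liar)
  Statement is false → they are NOT the same → Pat is a Knight
In both cases, Pat is a Knight.

Knight


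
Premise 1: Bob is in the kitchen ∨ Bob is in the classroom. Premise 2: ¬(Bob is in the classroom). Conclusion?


Disjunctive syllogism: P ∨ Q, ¬P ⊢ Q
Disjunction: Bob is in the kitchen ∨ Bob is in the classroom
We know it is not the case that Bob is in the classroom.
By disjunctive syllogism, the other disjunct must be true.

Bob is in the kitchen


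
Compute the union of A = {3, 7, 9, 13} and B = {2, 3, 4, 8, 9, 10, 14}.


A = {3, 7, 9, 13}
B = {2, 3, 4, 8, 9, 10, 14}
Operation: union
All elements combined: 2, 3, 4, 7, 8, 9, 10, 13, 14

{2, 3, 4, 7, 8, 9, 10, 13, 14}


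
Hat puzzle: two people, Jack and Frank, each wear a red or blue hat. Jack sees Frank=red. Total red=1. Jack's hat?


Total red = 1, Frank = red
Red accounted for: 1
Remaining for Jack: 0
Jack's hat is blue.

blue


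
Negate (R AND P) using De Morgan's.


De Morgan's law: ¬(P ∧ Q) ≡ ¬P ∨ ¬Q
¬(R ∧ P) = ¬R ∨ ¬P

¬R ∨ ¬P


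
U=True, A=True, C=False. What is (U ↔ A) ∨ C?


U = True, A = True, C = False
Expression: (U ↔ A) ∨ C
Step 1: U ↔ A = (True iff True) (true when values match) = True
Step 2: (True) ∨ C = True OR False = True

True


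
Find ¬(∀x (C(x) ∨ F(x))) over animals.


Original: ∀x (C(x) ∨ F(x))
Rule: ¬∀→∃, ¬∃→∀, negate predicate.
Negation: ∃x (¬C(x) ∧ ¬F(x))

∃x (¬C(x) ∧ ¬F(x))


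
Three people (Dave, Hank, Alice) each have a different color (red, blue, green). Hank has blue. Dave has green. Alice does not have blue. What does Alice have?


From clues:
  Dave → green
  Hank → blue
By elimination, Alice gets the remaining.

red


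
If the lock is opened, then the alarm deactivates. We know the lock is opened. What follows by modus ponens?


Modus ponens: P → Q, P ⊢ Q
P: the lock is opened
Q: the alarm deactivates
We have P → Q and P is true.
By modus ponens, Q must be true.

The alarm deactivates


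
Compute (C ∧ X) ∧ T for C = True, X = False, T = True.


C = True, X = False, T = True
Step 1: C ∧ X = True AND False = False
Step 2: False ∧ T = False AND True = False
AND is true only when ALL operands are true.

False


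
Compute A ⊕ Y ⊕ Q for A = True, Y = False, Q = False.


A = True, Y = False, Q = False
Step 1: A ⊕ Y = True XOR False = True
Step 2: True ⊕ Q = True XOR False = True
XOR is true when an odd number of operands are true.

True


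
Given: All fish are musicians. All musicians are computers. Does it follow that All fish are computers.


Premise 1: All fish are musicians.
Premise 2: All musicians are computers.
Conclusion: All fish are computers.
Barbara syllogism (AAA-1): All A are B, All B are C → All A are C.
Middle term (musicians) distributed in premise 2.

Valid


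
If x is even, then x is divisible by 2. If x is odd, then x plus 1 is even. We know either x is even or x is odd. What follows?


Constructive dilemma: (P → Q) ∧ (R → S), P ∨ R ⊢ Q ∨ S
Premise 1: x is even → x is divisible by 2
Premise 2: x is odd → x plus 1 is even
Premise 3: x is even ∨ x is odd
Case 1: Assuming x is even, then by Premise 1, x is divisible by 2.
Case 2: Assuming x is odd, then by Premise 2, x plus 1 is even.
Since one of x is even or x is odd must hold, we get x is divisible by 2 or x plus 1 is even.

x is divisible by 2 or x plus 1 is even.


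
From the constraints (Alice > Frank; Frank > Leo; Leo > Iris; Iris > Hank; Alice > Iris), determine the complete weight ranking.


Constraints: Alice > Frank; Frank > Leo; Leo > Iris; Iris > Hank; Alice > Iris
Method: at each step, the next-highest is the one remaining person who never appears on the smaller side of a constraint between remaining people.
  Step 1: remaining {Alice, Leo, Iris, Frank, Hank}; on the smaller side: {Leo, Iris, Frank, Hank} → Alice is next (Alice > Frank; Alice > Iris).
  Step 2: remaining {Leo, Iris, Frank, Hank}; on the smaller side: {Leo, Iris, Hank} → Frank is next (Frank > Leo).
  Step 3: remaining {Leo, Iris, Hank}; on the smaller side: {Iris, Hank} → Leo is next (Leo > Iris).
  Step 4: remaining {Iris, Hank}; on the smaller side: {Hank} → Iris is next (Iris > Hank).
  Step 5: only Hank remains → lowest.
Final ranking (highest to lowest):

Alice > Frank > Leo > Iris > Hank


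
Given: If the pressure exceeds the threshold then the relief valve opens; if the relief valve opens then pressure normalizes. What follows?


Hypothetical syllogism: P → Q, Q → R ⊢ P → R
Premise 1: the pressure exceeds the threshold → the relief valve opens
Premise 2: the relief valve opens → pressure normalizes
Chain the implications: the middle term (the relief valve opens) links the two.
Conclusion: If the pressure exceeds the threshold, then pressure normalizes.

If the pressure exceeds the threshold, then pressure normalizes.


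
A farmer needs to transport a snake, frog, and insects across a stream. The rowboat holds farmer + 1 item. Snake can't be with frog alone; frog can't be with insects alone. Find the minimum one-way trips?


1. farmer+frog → 2. farmer ← 3. farmer+snake → 4. farmer+frog ← 5. farmer+insects → 6. farmer ← 7. farmer+frog →
Minimum trips = 7

7


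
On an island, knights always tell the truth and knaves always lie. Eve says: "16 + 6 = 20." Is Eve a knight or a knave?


Statement: "16 + 6 = 20."
Actual: 16 + 6 = 22
Claimed: 20
Statement is FALSE → Eve lies → Knave

Knave


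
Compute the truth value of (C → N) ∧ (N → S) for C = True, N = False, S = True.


C = True, N = False, S = True
Step 1: C → N is false only when C=True and N=False. Result: False
Step 2: N → S is false only when N=True and S=False. Result: True
Step 3: False ∧ True = False

False


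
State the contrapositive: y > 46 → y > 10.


Original: If y > 46, then y > 10
Contrapositive: If ¬Q, then ¬P
Negate Q: not (y > 10)
Negate P: not (y > 46)

If not (y > 10), then not (y > 46).


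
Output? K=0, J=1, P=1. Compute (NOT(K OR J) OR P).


K OR J = 1
NOT(1) = 0
0 OR 1 = 1

1


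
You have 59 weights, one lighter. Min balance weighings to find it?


Each weighing has 3 outcomes (left heavy / balance / right heavy), so k weighings distinguish at most 3^k cases; splitting into three near-equal groups achieves this.
Need 3^k ≥ 59: 3^3 = 27 < 59 ≤ 3^4 = 81
k = ⌈log₃(59)⌉ = 4

4


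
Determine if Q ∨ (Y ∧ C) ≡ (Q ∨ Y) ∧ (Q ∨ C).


Expression 1: Q ∨ (Y ∧ C)
Expression 2: (Q ∨ Y) ∧ (Q ∨ C)
Truth table (Q Y C | Expr1 Expr2):
  T T T |   T     T
  T T F |   T     T
  T F T |   T     T
  T F F |   T     T
  F T T |   T     T
  F T F |   F     F
  F F T |   F     F
  F F F |   F     F
All 8 rows agree, so the expressions are logically equivalent.

Yes


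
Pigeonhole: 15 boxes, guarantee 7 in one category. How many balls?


Pigeonhole: to guarantee k in one of n categories, need (k-1)×n + 1.
k = 7, n = 15
Minimum = (7-1) × 15 + 1 = 6 × 15 + 1

91


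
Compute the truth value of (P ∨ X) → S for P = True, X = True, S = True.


P = True, X = True, S = True
Step 1: P ∨ X = True OR True = True
Step 2: (True) → S: false only when antecedent=True and S=False.
Result: True

True


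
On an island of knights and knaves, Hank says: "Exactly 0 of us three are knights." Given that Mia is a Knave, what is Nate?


Hank claims exactly 0 knights among Hank, Mia, Nate.
Given: Mia is a Knave.

Case 1: Hank is a Knight (tells truth)
  Then exactly 0 of the three are knights.
  Counting Hank, Mia: 1 knight(s) so far. Need -1 more → impossible.
Case 2: Hank is a Knave (lies)
  Then the count is NOT 0.
  If Nate = Knave, count = 0 = 0 → claim would be true, contradicts lie.
  If Nate = Knight, count = 1 ≠ 0 → lie confirmed ✓

Nate is a Knight.

Knight


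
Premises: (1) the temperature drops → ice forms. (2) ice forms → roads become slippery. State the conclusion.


Hypothetical syllogism: P → Q, Q → R ⊢ P → R
Premise 1: the temperature drops → ice forms
Premise 2: ice forms → roads become slippery
Chain the implications: the middle term (ice forms) links the two.
Conclusion: If the temperature drops, then roads become slippery.

If the temperature drops, then roads become slippery.


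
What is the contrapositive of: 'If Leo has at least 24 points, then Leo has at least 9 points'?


Original: If Leo has at least 24 points, then Leo has at least 9 points
Contrapositive: If ¬Q, then ¬P
Negate Q: not (Leo has at least 9 points)
Negate P: not (Leo has at least 24 points)

If not (Leo has at least 9 points), then not (Leo has at least 24 points).


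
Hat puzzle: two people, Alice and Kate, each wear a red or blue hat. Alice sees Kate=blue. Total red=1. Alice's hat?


Total red = 1, Kate = blue
Red accounted for: 0
Remaining for Alice: 1
Alice's hat is red.

red


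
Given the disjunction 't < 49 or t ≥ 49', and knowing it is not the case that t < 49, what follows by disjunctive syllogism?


Disjunctive syllogism: P ∨ Q, ¬P ⊢ Q
Disjunction: t < 49 ∨ t ≥ 49
We know it is not the case that t < 49.
By disjunctive syllogism, the other disjunct must be true.

t ≥ 49


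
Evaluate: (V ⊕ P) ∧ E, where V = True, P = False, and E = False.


V = True, P = False, E = False
Step 1: V ⊕ P = True XOR False = True
Step 2: True ∧ E = True AND False = False
XOR true when exactly one of V,P is true; then AND with E.

False


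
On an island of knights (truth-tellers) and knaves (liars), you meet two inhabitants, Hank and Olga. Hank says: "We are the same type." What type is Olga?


Hank says: "We are the same type."
Case 1: Hank is a Knight (truth-teller)
  Statement is true → they ARE the same → Olga is also a Knight
Case 2: Hank is a Knave (liar)
  Statement is false → they are NOT the same → Olga is a Knight
In both cases, Olga is a Knight.

Knight


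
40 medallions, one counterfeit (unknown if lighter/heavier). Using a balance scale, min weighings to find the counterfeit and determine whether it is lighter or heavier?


Let n = 40. 80 possibilities (n medallions × lighter/heavier); each weighing has 3 outcomes.
Bound for k weighings: say the first weighing puts j medallions on each pan. If it tips, the 2j weighed medallions remain suspects (each with a known direction) and k-1 weighings give 3^(k-1) outcomes; 3^(k-1) is odd, so 2j ≤ 3^(k-1) - 1. If it balances, the n - 2j unweighed medallions remain with direction unknown: 2(n - 2j) ≤ 3^(k-1) - 1 by the same parity argument. Adding, n ≤ (3^(k-1) - 1) + (3^(k-1) - 1)/2 = (3^k - 3)/2, and the classical three-group strategy achieves this (3 medallions in 2 weighings, 12 in 3, 39 in 4, 120 in 5).
So we need the smallest k with (3^k - 3)/2 ≥ 40.
k = 4: (3^4 - 3)/2 = 39 < 40 ✗
k = 5: (3^5 - 3)/2 = 120 ≥ 40 ✓

5


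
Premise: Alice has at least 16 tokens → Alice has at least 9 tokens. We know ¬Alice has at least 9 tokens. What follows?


Modus tollens: P → Q, ¬Q ⊢ ¬P
P: Alice has at least 16 tokens
Q: Alice has at least 9 tokens
We have P → Q and Q is false.
By modus tollens, P must be false.

It is not the case that Alice has at least 16 tokens


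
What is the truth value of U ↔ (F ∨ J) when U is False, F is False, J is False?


U = False, F = False, J = False
Step 1: F ∨ J = False OR False = False
Step 2: U ↔ (False): true when both sides have same truth value.
Result: False ↔ False = True

True


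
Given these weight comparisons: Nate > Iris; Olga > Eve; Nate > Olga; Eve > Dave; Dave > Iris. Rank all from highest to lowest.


Constraints: Nate > Iris; Olga > Eve; Nate > Olga; Eve > Dave; Dave > Iris
Method: at each step, the next-highest is the one remaining person who never appears on the smaller side of a constraint between remaining people.
  Step 1: remaining {Iris, Olga, Dave, Eve, Nate}; on the smaller side: {Iris, Olga, Dave, Eve} → Nate is next (Nate > Iris; Nate > Olga).
  Step 2: remaining {Iris, Olga, Dave, Eve}; on the smaller side: {Iris, Dave, Eve} → Olga is next (Olga > Eve).
  Step 3: remaining {Iris, Dave, Eve}; on the smaller side: {Iris, Dave} → Eve is next (Eve > Dave).
  Step 4: remaining {Iris, Dave}; on the smaller side: {Iris} → Dave is next (Dave > Iris).
  Step 5: only Iris remains → lowest.
Final ranking (highest to lowest):

Nate > Olga > Eve > Dave > Iris


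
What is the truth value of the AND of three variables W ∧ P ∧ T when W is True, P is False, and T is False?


W = True, P = False, T = False
Step 1: W ∧ P = True AND False = False
Step 2: (False) ∧ T = (False) AND False = False
AND is true only when ALL operands are true.

False


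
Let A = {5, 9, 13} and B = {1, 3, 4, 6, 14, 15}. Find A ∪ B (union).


A = {5, 9, 13}
B = {1, 3, 4, 6, 14, 15}
Operation: union
All elements combined: 1, 3, 4, 5, 6, 9, 13, 14, 15

{1, 3, 4, 5, 6, 9, 13, 14, 15}


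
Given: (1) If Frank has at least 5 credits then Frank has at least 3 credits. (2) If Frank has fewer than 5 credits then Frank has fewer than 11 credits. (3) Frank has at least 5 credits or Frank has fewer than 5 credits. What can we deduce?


Constructive dilemma: (P → Q) ∧ (R → S), P ∨ R ⊢ Q ∨ S
Premise 1: Frank has at least 5 credits → Frank has at least 3 credits
Premise 2: Frank has fewer than 5 credits → Frank has fewer than 11 credits
Premise 3: Frank has at least 5 credits ∨ Frank has fewer than 5 credits
Case 1: Assuming Frank has at least 5 credits, then by Premise 1, Frank has at least 3 credits.
Case 2: Assuming Frank has fewer than 5 credits, then by Premise 2, Frank has fewer than 11 credits.
Since one of Frank has at least 5 credits or Frank has fewer than 5 credits must hold, we get Frank has at least 3 credits or Frank has fewer than 11 credits.

Frank has at least 3 credits or Frank has fewer than 11 credits.


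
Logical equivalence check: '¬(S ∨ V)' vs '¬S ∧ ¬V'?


Expression 1: ¬(S ∨ V)
Expression 2: ¬S ∧ ¬V
Truth table (S V | Expr1 Expr2):
  T T |   F     F
  T F |   F     F
  F T |   F     F
  F F |   T     T
All 4 rows agree, so the expressions are logically equivalent.

Yes


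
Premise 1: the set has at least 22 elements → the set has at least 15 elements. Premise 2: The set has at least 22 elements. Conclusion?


Modus ponens: P → Q, P ⊢ Q
P: the set has at least 22 elements
Q: the set has at least 15 elements
We have P → Q and P is true.
By modus ponens, Q must be true.

The set has at least 15 elements


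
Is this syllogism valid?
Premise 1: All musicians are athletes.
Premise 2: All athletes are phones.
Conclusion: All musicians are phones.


Premise 1: All musicians are athletes.
Premise 2: All athletes are phones.
Conclusion: All musicians are phones.
Barbara syllogism (AAA-1): All A are B, All B are C → All A are C.
Middle term (athletes) distributed in premise 2.

Valid


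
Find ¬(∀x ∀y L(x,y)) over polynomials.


Original: ∀x ∀y L(x,y)
Rule: ¬∀→∃, ¬∃→∀, negate predicate.
Negation: ∃x ∃y ¬L(x,y)

∃x ∃y ¬L(x,y)


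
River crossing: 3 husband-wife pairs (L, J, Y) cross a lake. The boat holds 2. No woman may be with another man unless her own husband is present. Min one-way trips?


Label couples L, J, Y (H = husband, W = wife).
Counting alone: 6 people, the boat carries 2 and someone must bring it back, so each round trip nets at most +1 on the far side until the last crossing → at least 9 trips. The jealousy constraint makes 9 impossible; the shortest valid schedule has 11:
1. WL+WJ →  (far: WL,WJ; near: HL,HJ,HY,WY)
2. WL ←       (far: WJ; near: HL,HJ,HY,WL,WY)
3. WL+WY →  (far: WL,WJ,WY; near: HL,HJ,HY)
4. WL ←       (far: WJ,WY; near: HL,HJ,HY,WL)
5. HJ+HY →  (far: HJ,WJ,HY,WY; near: HL,WL)
6. HJ+WJ ←  (far: HY,WY; near: HL,WL,HJ,WJ)
7. HL+HJ →  (far: HL,HJ,HY,WY; near: WL,WJ)
8. WY ←       (far: HL,HJ,HY; near: WL,WJ,WY)
9. WL+WJ →  (far: HL,WL,HJ,WJ,HY; near: WY)
10. HY ←      (far: HL,WL,HJ,WJ; near: HY,WY)
11. HY+WY → (far: all six; near: empty)
In every state each wife is either with her husband or with no other man.
Minimum trips = 11

11
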